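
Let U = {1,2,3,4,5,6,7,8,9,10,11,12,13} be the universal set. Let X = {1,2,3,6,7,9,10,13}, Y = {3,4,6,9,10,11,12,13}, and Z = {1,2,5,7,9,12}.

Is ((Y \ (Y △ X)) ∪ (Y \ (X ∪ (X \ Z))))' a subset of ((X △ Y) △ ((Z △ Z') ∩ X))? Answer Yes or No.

Y △ X = {1,2,4,7,11,12}
Y \ (Y △ X) = {3,6,9,10,13}
X \ Z = {3,6,10,13}
X ∪ (X \ Z) = {1,2,3,6,7,9,10,13}
Y \ (X ∪ (X \ Z)) = {4,11,12}
(Y \ (Y △ X)) ∪ (Y \ (X ∪ (X \ Z))) = {3,4,6,9,10,11,12,13}
((Y \ (Y △ X)) ∪ (Y \ (X ∪ (X \ Z))))' = {1,2,5,7,8}
X △ Y = {1,2,4,7,11,12}
Z' = {3,4,6,8,10,11,13}
Z △ Z' = {1,2,3,4,5,6,7,8,9,10,11,12,13}
(Z △ Z') ∩ X = {1,2,3,6,7,9,10,13}
(X △ Y) △ ((Z △ Z') ∩ X) = {3,4,6,9,10,11,12,13}
1 ∈ ((Y \ (Y △ X)) ∪ (Y \ (X ∪ (X \ Z))))' but 1 ∉ (X △ Y) △ ((Z △ Z') ∩ X), so the inclusion fails.

No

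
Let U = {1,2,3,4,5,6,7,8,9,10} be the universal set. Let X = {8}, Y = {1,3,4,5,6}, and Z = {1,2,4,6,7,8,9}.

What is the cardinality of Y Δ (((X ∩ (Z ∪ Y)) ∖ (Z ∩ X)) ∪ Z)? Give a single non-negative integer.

6

Z ∪ Y = {1,2,3,4,5,6,7,8,9}
X ∩ (Z ∪ Y) = {8}
Z ∩ X = {8}
(X ∩ (Z ∪ Y)) ∖ (Z ∩ X) = {}
((X ∩ (Z ∪ Y)) ∖ (Z ∩ X)) ∪ Z = {1,2,4,6,7,8,9}
Y Δ (((X ∩ (Z ∪ Y)) ∖ (Z ∩ X)) ∪ Z) = {2,3,5,7,8,9}
|Y Δ (((X ∩ (Z ∪ Y)) ∖ (Z ∩ X)) ∪ Z)| = 6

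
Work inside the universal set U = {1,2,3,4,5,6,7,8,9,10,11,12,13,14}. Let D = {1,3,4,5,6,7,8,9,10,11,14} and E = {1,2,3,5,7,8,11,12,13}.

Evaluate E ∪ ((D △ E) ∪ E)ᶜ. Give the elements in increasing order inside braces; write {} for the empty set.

D △ E = {2,4,6,9,10,12,13,14}
(D △ E) ∪ E = {1,2,3,4,5,6,7,8,9,10,11,12,13,14}
((D △ E) ∪ E)ᶜ = {}
E ∪ ((D △ E) ∪ E)ᶜ = {1,2,3,5,7,8,11,12,13}

{1,2,3,5,7,8,11,12,13}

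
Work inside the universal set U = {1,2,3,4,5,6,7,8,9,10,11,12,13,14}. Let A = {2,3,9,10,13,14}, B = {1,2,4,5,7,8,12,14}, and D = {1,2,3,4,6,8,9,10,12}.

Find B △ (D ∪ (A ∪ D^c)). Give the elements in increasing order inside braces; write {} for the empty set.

{3,6,9,10,11,13}

D^c = {5,7,11,13,14}
A ∪ D^c = {2,3,5,7,9,10,11,13,14}
D ∪ (A ∪ D^c) = {1,2,3,4,5,6,7,8,9,10,11,12,13,14}
B △ (D ∪ (A ∪ D^c)) = {3,6,9,10,11,13}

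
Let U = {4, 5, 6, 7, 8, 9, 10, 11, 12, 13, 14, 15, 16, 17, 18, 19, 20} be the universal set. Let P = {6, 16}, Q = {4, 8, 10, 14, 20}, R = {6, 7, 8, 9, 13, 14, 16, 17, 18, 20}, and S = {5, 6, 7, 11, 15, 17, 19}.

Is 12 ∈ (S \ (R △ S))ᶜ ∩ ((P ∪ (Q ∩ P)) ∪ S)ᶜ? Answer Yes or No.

Yes

12 ∉ R and 12 ∉ S, so 12 ∉ R △ S
12 ∉ S and 12 ∉ (R △ S), so 12 ∉ S \ (R △ S)
12 ∈ (S \ (R △ S))ᶜ since 12 ∉ (S \ (R △ S))
12 ∉ Q and 12 ∉ P, so 12 ∉ Q ∩ P
12 ∉ P and 12 ∉ (Q ∩ P), so 12 ∉ P ∪ (Q ∩ P)
12 ∉ (P ∪ (Q ∩ P)) and 12 ∉ S, so 12 ∉ (P ∪ (Q ∩ P)) ∪ S
12 ∈ ((P ∪ (Q ∩ P)) ∪ S)ᶜ since 12 ∉ ((P ∪ (Q ∩ P)) ∪ S)
12 ∈ (S \ (R △ S))ᶜ and 12 ∈ ((P ∪ (Q ∩ P)) ∪ S)ᶜ, so 12 ∈ (S \ (R △ S))ᶜ ∩ ((P ∪ (Q ∩ P)) ∪ S)ᶜ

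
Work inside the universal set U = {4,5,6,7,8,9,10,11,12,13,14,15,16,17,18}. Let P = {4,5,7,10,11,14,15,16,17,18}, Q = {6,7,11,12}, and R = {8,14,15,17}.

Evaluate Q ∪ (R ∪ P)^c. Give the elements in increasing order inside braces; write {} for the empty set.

{6,7,9,11,12,13}

R ∪ P = {4,5,7,8,10,11,14,15,16,17,18}
(R ∪ P)^c = {6,9,12,13}
Q ∪ (R ∪ P)^c = {6,7,9,11,12,13}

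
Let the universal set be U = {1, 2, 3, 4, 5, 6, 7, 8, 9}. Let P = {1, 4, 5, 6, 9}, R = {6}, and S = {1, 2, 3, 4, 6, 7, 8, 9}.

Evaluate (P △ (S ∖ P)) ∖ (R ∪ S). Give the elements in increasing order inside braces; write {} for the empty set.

{5}

S ∖ P = {2, 3, 7, 8}
P △ (S ∖ P) = {1, 2, 3, 4, 5, 6, 7, 8, 9}
R ∪ S = {1, 2, 3, 4, 6, 7, 8, 9}
(P △ (S ∖ P)) ∖ (R ∪ S) = {5}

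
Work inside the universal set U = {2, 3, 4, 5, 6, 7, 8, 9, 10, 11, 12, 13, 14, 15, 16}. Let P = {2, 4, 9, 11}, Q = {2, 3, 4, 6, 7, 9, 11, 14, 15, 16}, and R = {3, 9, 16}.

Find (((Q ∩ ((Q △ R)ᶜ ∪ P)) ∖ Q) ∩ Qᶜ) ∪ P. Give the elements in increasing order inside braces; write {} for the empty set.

Q △ R = {2, 4, 6, 7, 11, 14, 15}
(Q △ R)ᶜ = {3, 5, 8, 9, 10, 12, 13, 16}
(Q △ R)ᶜ ∪ P = {2, 3, 4, 5, 8, 9, 10, 11, 12, 13, 16}
Q ∩ ((Q △ R)ᶜ ∪ P) = {2, 3, 4, 9, 11, 16}
(Q ∩ ((Q △ R)ᶜ ∪ P)) ∖ Q = {}
Qᶜ = {5, 8, 10, 12, 13}
((Q ∩ ((Q △ R)ᶜ ∪ P)) ∖ Q) ∩ Qᶜ = {}
(((Q ∩ ((Q △ R)ᶜ ∪ P)) ∖ Q) ∩ Qᶜ) ∪ P = {2, 4, 9, 11}

{2, 4, 9, 11}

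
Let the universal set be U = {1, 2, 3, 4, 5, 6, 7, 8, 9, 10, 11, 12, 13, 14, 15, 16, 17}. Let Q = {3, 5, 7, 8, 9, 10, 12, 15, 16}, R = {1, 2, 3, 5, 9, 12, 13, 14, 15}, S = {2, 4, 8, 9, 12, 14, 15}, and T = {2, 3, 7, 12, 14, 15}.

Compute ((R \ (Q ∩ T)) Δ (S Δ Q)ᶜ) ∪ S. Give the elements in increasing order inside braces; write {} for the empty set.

{2, 4, 5, 6, 8, 9, 11, 12, 14, 15, 17}

Q ∩ T = {3, 7, 12, 15}
R \ (Q ∩ T) = {1, 2, 5, 9, 13, 14}
S Δ Q = {2, 3, 4, 5, 7, 10, 14, 16}
(S Δ Q)ᶜ = {1, 6, 8, 9, 11, 12, 13, 15, 17}
(R \ (Q ∩ T)) Δ (S Δ Q)ᶜ = {2, 5, 6, 8, 11, 12, 14, 15, 17}
((R \ (Q ∩ T)) Δ (S Δ Q)ᶜ) ∪ S = {2, 4, 5, 6, 8, 9, 11, 12, 14, 15, 17}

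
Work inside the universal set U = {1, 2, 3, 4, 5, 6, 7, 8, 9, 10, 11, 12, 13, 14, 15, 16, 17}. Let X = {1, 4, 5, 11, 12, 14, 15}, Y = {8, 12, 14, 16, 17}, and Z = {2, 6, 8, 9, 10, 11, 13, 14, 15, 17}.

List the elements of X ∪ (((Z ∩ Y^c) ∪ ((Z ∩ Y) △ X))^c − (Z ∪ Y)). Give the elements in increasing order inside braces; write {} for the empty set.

{1, 3, 4, 5, 7, 11, 12, 14, 15}

Y^c = {1, 2, 3, 4, 5, 6, 7, 9, 10, 11, 13, 15}
Z ∩ Y^c = {2, 6, 9, 10, 11, 13, 15}
Z ∩ Y = {8, 14, 17}
(Z ∩ Y) △ X = {1, 4, 5, 8, 11, 12, 15, 17}
(Z ∩ Y^c) ∪ ((Z ∩ Y) △ X) = {1, 2, 4, 5, 6, 8, 9, 10, 11, 12, 13, 15, 17}
((Z ∩ Y^c) ∪ ((Z ∩ Y) △ X))^c = {3, 7, 14, 16}
Z ∪ Y = {2, 6, 8, 9, 10, 11, 12, 13, 14, 15, 16, 17}
((Z ∩ Y^c) ∪ ((Z ∩ Y) △ X))^c − (Z ∪ Y) = {3, 7}
X ∪ (((Z ∩ Y^c) ∪ ((Z ∩ Y) △ X))^c − (Z ∪ Y)) = {1, 3, 4, 5, 7, 11, 12, 14, 15}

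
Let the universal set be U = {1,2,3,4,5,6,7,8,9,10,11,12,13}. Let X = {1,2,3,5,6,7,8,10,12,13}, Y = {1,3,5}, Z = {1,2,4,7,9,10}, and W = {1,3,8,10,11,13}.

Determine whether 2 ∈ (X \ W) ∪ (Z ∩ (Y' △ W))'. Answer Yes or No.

2 ∈ X and 2 ∉ W, so 2 ∈ X \ W
2 ∉ Y, so 2 ∈ Y'
2 ∈ Y' and 2 ∉ W, so 2 ∈ Y' △ W
2 ∈ Z and 2 ∈ (Y' △ W), so 2 ∈ Z ∩ (Y' △ W)
2 ∉ (Z ∩ (Y' △ W))' since 2 ∈ (Z ∩ (Y' △ W))
2 ∈ (X \ W) and 2 ∉ (Z ∩ (Y' △ W))', so 2 ∈ (X \ W) ∪ (Z ∩ (Y' △ W))'

Yes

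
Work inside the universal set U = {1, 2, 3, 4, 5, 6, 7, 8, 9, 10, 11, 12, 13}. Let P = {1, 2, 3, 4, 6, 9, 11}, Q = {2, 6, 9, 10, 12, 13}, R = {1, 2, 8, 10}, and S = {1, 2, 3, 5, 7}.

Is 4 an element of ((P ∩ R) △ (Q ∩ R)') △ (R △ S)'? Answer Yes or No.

No

4 ∈ P and 4 ∉ R, so 4 ∉ P ∩ R
4 ∉ Q and 4 ∉ R, so 4 ∉ Q ∩ R
4 ∈ (Q ∩ R)' since 4 ∉ (Q ∩ R)
4 ∉ (P ∩ R) and 4 ∈ (Q ∩ R)', so 4 ∈ (P ∩ R) △ (Q ∩ R)'
4 ∉ R and 4 ∉ S, so 4 ∉ R △ S
4 ∈ (R △ S)' since 4 ∉ (R △ S)
4 ∈ ((P ∩ R) △ (Q ∩ R)') and 4 ∈ (R △ S)', so 4 ∉ ((P ∩ R) △ (Q ∩ R)') △ (R △ S)'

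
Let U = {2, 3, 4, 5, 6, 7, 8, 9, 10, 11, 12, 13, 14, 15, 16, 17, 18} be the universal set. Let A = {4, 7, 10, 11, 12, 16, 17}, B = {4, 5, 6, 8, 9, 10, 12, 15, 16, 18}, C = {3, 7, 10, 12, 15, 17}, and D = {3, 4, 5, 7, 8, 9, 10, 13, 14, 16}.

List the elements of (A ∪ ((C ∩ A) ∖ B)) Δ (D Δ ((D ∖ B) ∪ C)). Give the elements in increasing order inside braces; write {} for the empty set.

{5, 7, 8, 9, 10, 11, 15}

C ∩ A = {7, 10, 12, 17}
(C ∩ A) ∖ B = {7, 17}
A ∪ ((C ∩ A) ∖ B) = {4, 7, 10, 11, 12, 16, 17}
D ∖ B = {3, 7, 13, 14}
(D ∖ B) ∪ C = {3, 7, 10, 12, 13, 14, 15, 17}
D Δ ((D ∖ B) ∪ C) = {4, 5, 8, 9, 12, 15, 16, 17}
(A ∪ ((C ∩ A) ∖ B)) Δ (D Δ ((D ∖ B) ∪ C)) = {5, 7, 8, 9, 10, 11, 15}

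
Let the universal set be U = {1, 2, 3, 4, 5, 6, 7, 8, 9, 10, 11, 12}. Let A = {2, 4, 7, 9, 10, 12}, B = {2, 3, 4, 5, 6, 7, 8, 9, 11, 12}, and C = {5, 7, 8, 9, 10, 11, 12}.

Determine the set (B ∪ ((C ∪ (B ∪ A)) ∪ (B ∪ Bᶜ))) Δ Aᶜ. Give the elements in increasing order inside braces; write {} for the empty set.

{2, 4, 7, 9, 10, 12}

B ∪ A = {2, 3, 4, 5, 6, 7, 8, 9, 10, 11, 12}
C ∪ (B ∪ A) = {2, 3, 4, 5, 6, 7, 8, 9, 10, 11, 12}
Bᶜ = {1, 10}
B ∪ Bᶜ = {1, 2, 3, 4, 5, 6, 7, 8, 9, 10, 11, 12}
(C ∪ (B ∪ A)) ∪ (B ∪ Bᶜ) = {1, 2, 3, 4, 5, 6, 7, 8, 9, 10, 11, 12}
B ∪ ((C ∪ (B ∪ A)) ∪ (B ∪ Bᶜ)) = {1, 2, 3, 4, 5, 6, 7, 8, 9, 10, 11, 12}
Aᶜ = {1, 3, 5, 6, 8, 11}
(B ∪ ((C ∪ (B ∪ A)) ∪ (B ∪ Bᶜ))) Δ Aᶜ = {2, 4, 7, 9, 10, 12}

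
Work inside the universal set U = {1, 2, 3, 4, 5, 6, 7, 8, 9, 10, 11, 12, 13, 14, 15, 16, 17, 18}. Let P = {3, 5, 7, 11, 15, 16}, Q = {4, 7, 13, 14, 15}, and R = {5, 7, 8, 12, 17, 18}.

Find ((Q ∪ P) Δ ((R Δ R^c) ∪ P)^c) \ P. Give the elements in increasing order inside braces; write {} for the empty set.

{4, 13, 14}

Q ∪ P = {3, 4, 5, 7, 11, 13, 14, 15, 16}
R^c = {1, 2, 3, 4, 6, 9, 10, 11, 13, 14, 15, 16}
R Δ R^c = {1, 2, 3, 4, 5, 6, 7, 8, 9, 10, 11, 12, 13, 14, 15, 16, 17, 18}
(R Δ R^c) ∪ P = {1, 2, 3, 4, 5, 6, 7, 8, 9, 10, 11, 12, 13, 14, 15, 16, 17, 18}
((R Δ R^c) ∪ P)^c = {}
(Q ∪ P) Δ ((R Δ R^c) ∪ P)^c = {3, 4, 5, 7, 11, 13, 14, 15, 16}
((Q ∪ P) Δ ((R Δ R^c) ∪ P)^c) \ P = {4, 13, 14}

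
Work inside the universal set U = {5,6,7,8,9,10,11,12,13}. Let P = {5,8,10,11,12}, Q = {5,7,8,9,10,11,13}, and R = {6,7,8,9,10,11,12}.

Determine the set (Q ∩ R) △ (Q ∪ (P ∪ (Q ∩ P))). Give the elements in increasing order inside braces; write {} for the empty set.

{5,12,13}

Q ∩ R = {7,8,9,10,11}
Q ∩ P = {5,8,10,11}
P ∪ (Q ∩ P) = {5,8,10,11,12}
Q ∪ (P ∪ (Q ∩ P)) = {5,7,8,9,10,11,12,13}
(Q ∩ R) △ (Q ∪ (P ∪ (Q ∩ P))) = {5,12,13}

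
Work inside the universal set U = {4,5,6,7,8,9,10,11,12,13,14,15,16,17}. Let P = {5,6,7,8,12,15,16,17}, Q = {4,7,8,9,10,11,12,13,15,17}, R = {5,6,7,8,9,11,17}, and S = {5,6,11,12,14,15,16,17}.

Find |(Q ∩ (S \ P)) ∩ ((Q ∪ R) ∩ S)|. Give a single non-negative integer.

S \ P = {11,14}
Q ∩ (S \ P) = {11}
Q ∪ R = {4,5,6,7,8,9,10,11,12,13,15,17}
(Q ∪ R) ∩ S = {5,6,11,12,15,17}
(Q ∩ (S \ P)) ∩ ((Q ∪ R) ∩ S) = {11}
|(Q ∩ (S \ P)) ∩ ((Q ∪ R) ∩ S)| = 1

1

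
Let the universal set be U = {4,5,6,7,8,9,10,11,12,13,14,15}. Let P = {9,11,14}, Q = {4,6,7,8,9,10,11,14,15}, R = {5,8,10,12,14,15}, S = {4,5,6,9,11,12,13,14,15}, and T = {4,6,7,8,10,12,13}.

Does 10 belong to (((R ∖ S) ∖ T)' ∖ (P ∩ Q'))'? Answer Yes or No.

10 ∈ R and 10 ∉ S, so 10 ∈ R ∖ S
10 ∈ (R ∖ S) and 10 ∈ T, so 10 ∉ (R ∖ S) ∖ T
10 ∈ ((R ∖ S) ∖ T)' since 10 ∉ ((R ∖ S) ∖ T)
10 ∈ Q, so 10 ∉ Q'
10 ∉ P and 10 ∉ Q', so 10 ∉ P ∩ Q'
10 ∈ ((R ∖ S) ∖ T)' and 10 ∉ (P ∩ Q'), so 10 ∈ ((R ∖ S) ∖ T)' ∖ (P ∩ Q')
10 ∉ (((R ∖ S) ∖ T)' ∖ (P ∩ Q'))' since 10 ∈ (((R ∖ S) ∖ T)' ∖ (P ∩ Q'))

No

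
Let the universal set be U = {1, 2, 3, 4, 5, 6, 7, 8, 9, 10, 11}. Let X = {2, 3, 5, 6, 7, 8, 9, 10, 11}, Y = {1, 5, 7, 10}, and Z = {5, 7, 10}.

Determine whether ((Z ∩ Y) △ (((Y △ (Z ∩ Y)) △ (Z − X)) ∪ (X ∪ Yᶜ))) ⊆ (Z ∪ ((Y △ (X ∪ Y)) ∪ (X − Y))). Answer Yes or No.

No

Z ∩ Y = {5, 7, 10}
Y △ (Z ∩ Y) = {1}
Z − X = {}
(Y △ (Z ∩ Y)) △ (Z − X) = {1}
Yᶜ = {2, 3, 4, 6, 8, 9, 11}
X ∪ Yᶜ = {2, 3, 4, 5, 6, 7, 8, 9, 10, 11}
((Y △ (Z ∩ Y)) △ (Z − X)) ∪ (X ∪ Yᶜ) = {1, 2, 3, 4, 5, 6, 7, 8, 9, 10, 11}
(Z ∩ Y) △ (((Y △ (Z ∩ Y)) △ (Z − X)) ∪ (X ∪ Yᶜ)) = {1, 2, 3, 4, 6, 8, 9, 11}
X ∪ Y = {1, 2, 3, 5, 6, 7, 8, 9, 10, 11}
Y △ (X ∪ Y) = {2, 3, 6, 8, 9, 11}
X − Y = {2, 3, 6, 8, 9, 11}
(Y △ (X ∪ Y)) ∪ (X − Y) = {2, 3, 6, 8, 9, 11}
Z ∪ ((Y △ (X ∪ Y)) ∪ (X − Y)) = {2, 3, 5, 6, 7, 8, 9, 10, 11}
1 ∈ (Z ∩ Y) △ (((Y △ (Z ∩ Y)) △ (Z − X)) ∪ (X ∪ Yᶜ)) but 1 ∉ Z ∪ ((Y △ (X ∪ Y)) ∪ (X − Y)), so the inclusion fails.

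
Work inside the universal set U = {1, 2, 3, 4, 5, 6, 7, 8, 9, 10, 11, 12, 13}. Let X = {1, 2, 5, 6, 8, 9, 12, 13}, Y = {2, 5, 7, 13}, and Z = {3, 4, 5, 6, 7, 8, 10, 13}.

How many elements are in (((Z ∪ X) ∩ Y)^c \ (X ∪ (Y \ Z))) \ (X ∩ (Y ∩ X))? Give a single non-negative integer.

Z ∪ X = {1, 2, 3, 4, 5, 6, 7, 8, 9, 10, 12, 13}
(Z ∪ X) ∩ Y = {2, 5, 7, 13}
((Z ∪ X) ∩ Y)^c = {1, 3, 4, 6, 8, 9, 10, 11, 12}
Y \ Z = {2}
X ∪ (Y \ Z) = {1, 2, 5, 6, 8, 9, 12, 13}
((Z ∪ X) ∩ Y)^c \ (X ∪ (Y \ Z)) = {3, 4, 10, 11}
Y ∩ X = {2, 5, 13}
X ∩ (Y ∩ X) = {2, 5, 13}
(((Z ∪ X) ∩ Y)^c \ (X ∪ (Y \ Z))) \ (X ∩ (Y ∩ X)) = {3, 4, 10, 11}
|(((Z ∪ X) ∩ Y)^c \ (X ∪ (Y \ Z))) \ (X ∩ (Y ∩ X))| = 4

4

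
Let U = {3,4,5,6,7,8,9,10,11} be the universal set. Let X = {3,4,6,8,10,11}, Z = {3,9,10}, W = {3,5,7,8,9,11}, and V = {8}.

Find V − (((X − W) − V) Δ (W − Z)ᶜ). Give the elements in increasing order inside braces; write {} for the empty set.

{8}

X − W = {4,6,10}
(X − W) − V = {4,6,10}
W − Z = {5,7,8,11}
(W − Z)ᶜ = {3,4,6,9,10}
((X − W) − V) Δ (W − Z)ᶜ = {3,9}
V − (((X − W) − V) Δ (W − Z)ᶜ) = {8}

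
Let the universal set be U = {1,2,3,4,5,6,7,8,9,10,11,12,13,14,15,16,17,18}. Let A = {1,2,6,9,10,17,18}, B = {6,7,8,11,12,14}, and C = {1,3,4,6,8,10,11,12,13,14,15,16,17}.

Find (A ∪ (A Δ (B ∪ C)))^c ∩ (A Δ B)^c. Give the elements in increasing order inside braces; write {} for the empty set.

B ∪ C = {1,3,4,6,7,8,10,11,12,13,14,15,16,17}
A Δ (B ∪ C) = {2,3,4,7,8,9,11,12,13,14,15,16,18}
A ∪ (A Δ (B ∪ C)) = {1,2,3,4,6,7,8,9,10,11,12,13,14,15,16,17,18}
(A ∪ (A Δ (B ∪ C)))^c = {5}
A Δ B = {1,2,7,8,9,10,11,12,14,17,18}
(A Δ B)^c = {3,4,5,6,13,15,16}
(A ∪ (A Δ (B ∪ C)))^c ∩ (A Δ B)^c = {5}

{5}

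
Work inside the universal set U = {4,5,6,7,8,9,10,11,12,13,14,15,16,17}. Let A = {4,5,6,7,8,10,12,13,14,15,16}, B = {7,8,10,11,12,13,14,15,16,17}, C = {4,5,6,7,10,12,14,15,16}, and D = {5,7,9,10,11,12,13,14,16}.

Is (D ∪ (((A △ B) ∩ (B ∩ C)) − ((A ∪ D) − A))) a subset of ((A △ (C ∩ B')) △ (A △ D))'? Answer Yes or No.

No

A △ B = {4,5,6,11,17}
B ∩ C = {7,10,12,14,15,16}
(A △ B) ∩ (B ∩ C) = {}
A ∪ D = {4,5,6,7,8,9,10,11,12,13,14,15,16}
(A ∪ D) − A = {9,11}
((A △ B) ∩ (B ∩ C)) − ((A ∪ D) − A) = {}
D ∪ (((A △ B) ∩ (B ∩ C)) − ((A ∪ D) − A)) = {5,7,9,10,11,12,13,14,16}
B' = {4,5,6,9}
C ∩ B' = {4,5,6}
A △ (C ∩ B') = {7,8,10,12,13,14,15,16}
A △ D = {4,6,8,9,11,15}
(A △ (C ∩ B')) △ (A △ D) = {4,6,7,9,10,11,12,13,14,16}
((A △ (C ∩ B')) △ (A △ D))' = {5,8,15,17}
7 ∈ D ∪ (((A △ B) ∩ (B ∩ C)) − ((A ∪ D) − A)) but 7 ∉ ((A △ (C ∩ B')) △ (A △ D))', so the inclusion fails.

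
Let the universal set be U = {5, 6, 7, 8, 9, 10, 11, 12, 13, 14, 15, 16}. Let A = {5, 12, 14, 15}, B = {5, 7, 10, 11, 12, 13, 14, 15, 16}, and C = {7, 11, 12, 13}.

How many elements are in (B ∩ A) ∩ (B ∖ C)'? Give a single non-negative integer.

1

B ∩ A = {5, 12, 14, 15}
B ∖ C = {5, 10, 14, 15, 16}
(B ∖ C)' = {6, 7, 8, 9, 11, 12, 13}
(B ∩ A) ∩ (B ∖ C)' = {12}
|(B ∩ A) ∩ (B ∖ C)'| = 1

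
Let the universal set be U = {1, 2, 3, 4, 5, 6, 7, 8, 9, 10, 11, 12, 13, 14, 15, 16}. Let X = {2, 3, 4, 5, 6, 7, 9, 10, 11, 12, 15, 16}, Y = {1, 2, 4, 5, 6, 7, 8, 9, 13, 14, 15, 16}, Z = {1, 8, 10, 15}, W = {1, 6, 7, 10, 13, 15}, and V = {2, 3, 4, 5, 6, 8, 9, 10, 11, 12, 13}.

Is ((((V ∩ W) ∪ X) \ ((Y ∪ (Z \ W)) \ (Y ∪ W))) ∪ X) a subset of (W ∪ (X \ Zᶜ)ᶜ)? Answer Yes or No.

Yes

V ∩ W = {6, 10, 13}
(V ∩ W) ∪ X = {2, 3, 4, 5, 6, 7, 9, 10, 11, 12, 13, 15, 16}
Z \ W = {8}
Y ∪ (Z \ W) = {1, 2, 4, 5, 6, 7, 8, 9, 13, 14, 15, 16}
Y ∪ W = {1, 2, 4, 5, 6, 7, 8, 9, 10, 13, 14, 15, 16}
(Y ∪ (Z \ W)) \ (Y ∪ W) = {}
((V ∩ W) ∪ X) \ ((Y ∪ (Z \ W)) \ (Y ∪ W)) = {2, 3, 4, 5, 6, 7, 9, 10, 11, 12, 13, 15, 16}
(((V ∩ W) ∪ X) \ ((Y ∪ (Z \ W)) \ (Y ∪ W))) ∪ X = {2, 3, 4, 5, 6, 7, 9, 10, 11, 12, 13, 15, 16}
Zᶜ = {2, 3, 4, 5, 6, 7, 9, 11, 12, 13, 14, 16}
X \ Zᶜ = {10, 15}
(X \ Zᶜ)ᶜ = {1, 2, 3, 4, 5, 6, 7, 8, 9, 11, 12, 13, 14, 16}
W ∪ (X \ Zᶜ)ᶜ = {1, 2, 3, 4, 5, 6, 7, 8, 9, 10, 11, 12, 13, 14, 15, 16}
Every element of {2, 3, 4, 5, 6, 7, 9, 10, 11, 12, 13, 15, 16} is in {1, 2, 3, 4, 5, 6, 7, 8, 9, 10, 11, 12, 13, 14, 15, 16}, so (((V ∩ W) ∪ X) \ ((Y ∪ (Z \ W)) \ (Y ∪ W))) ∪ X ⊆ W ∪ (X \ Zᶜ)ᶜ.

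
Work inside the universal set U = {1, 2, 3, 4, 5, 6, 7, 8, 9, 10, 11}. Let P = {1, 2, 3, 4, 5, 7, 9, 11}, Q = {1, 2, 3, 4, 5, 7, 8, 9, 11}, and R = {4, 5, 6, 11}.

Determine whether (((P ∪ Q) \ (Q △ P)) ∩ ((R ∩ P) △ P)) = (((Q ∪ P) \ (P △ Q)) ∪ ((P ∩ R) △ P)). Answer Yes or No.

No

P ∪ Q = {1, 2, 3, 4, 5, 7, 8, 9, 11}
Q △ P = {8}
(P ∪ Q) \ (Q △ P) = {1, 2, 3, 4, 5, 7, 9, 11}
R ∩ P = {4, 5, 11}
(R ∩ P) △ P = {1, 2, 3, 7, 9}
((P ∪ Q) \ (Q △ P)) ∩ ((R ∩ P) △ P) = {1, 2, 3, 7, 9}
Q ∪ P = {1, 2, 3, 4, 5, 7, 8, 9, 11}
P △ Q = {8}
(Q ∪ P) \ (P △ Q) = {1, 2, 3, 4, 5, 7, 9, 11}
P ∩ R = {4, 5, 11}
(P ∩ R) △ P = {1, 2, 3, 7, 9}
((Q ∪ P) \ (P △ Q)) ∪ ((P ∩ R) △ P) = {1, 2, 3, 4, 5, 7, 9, 11}
4 ∈ ((Q ∪ P) \ (P △ Q)) ∪ ((P ∩ R) △ P) but 4 ∉ ((P ∪ Q) \ (Q △ P)) ∩ ((R ∩ P) △ P), so they differ.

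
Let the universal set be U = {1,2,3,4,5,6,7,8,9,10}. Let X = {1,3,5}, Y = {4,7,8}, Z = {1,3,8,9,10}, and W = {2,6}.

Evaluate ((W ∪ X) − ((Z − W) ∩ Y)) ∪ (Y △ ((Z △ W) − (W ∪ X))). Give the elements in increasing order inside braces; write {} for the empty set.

W ∪ X = {1,2,3,5,6}
Z − W = {1,3,8,9,10}
(Z − W) ∩ Y = {8}
(W ∪ X) − ((Z − W) ∩ Y) = {1,2,3,5,6}
Z △ W = {1,2,3,6,8,9,10}
(Z △ W) − (W ∪ X) = {8,9,10}
Y △ ((Z △ W) − (W ∪ X)) = {4,7,9,10}
((W ∪ X) − ((Z − W) ∩ Y)) ∪ (Y △ ((Z △ W) − (W ∪ X))) = {1,2,3,4,5,6,7,9,10}

{1,2,3,4,5,6,7,9,10}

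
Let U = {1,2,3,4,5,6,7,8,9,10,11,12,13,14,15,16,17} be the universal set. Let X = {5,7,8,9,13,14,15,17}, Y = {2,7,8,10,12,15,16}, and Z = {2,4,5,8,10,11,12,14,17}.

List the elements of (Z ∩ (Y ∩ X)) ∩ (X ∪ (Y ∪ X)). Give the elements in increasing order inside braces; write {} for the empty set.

Y ∩ X = {7,8,15}
Z ∩ (Y ∩ X) = {8}
Y ∪ X = {2,5,7,8,9,10,12,13,14,15,16,17}
X ∪ (Y ∪ X) = {2,5,7,8,9,10,12,13,14,15,16,17}
(Z ∩ (Y ∩ X)) ∩ (X ∪ (Y ∪ X)) = {8}

{8}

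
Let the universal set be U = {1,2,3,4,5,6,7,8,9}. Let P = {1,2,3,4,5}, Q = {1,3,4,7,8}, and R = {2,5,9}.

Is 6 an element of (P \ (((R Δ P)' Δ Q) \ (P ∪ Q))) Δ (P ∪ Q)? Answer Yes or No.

6 ∉ R and 6 ∉ P, so 6 ∉ R Δ P
6 ∈ (R Δ P)' since 6 ∉ (R Δ P)
6 ∈ (R Δ P)' and 6 ∉ Q, so 6 ∈ (R Δ P)' Δ Q
6 ∉ P and 6 ∉ Q, so 6 ∉ P ∪ Q
6 ∈ ((R Δ P)' Δ Q) and 6 ∉ (P ∪ Q), so 6 ∈ ((R Δ P)' Δ Q) \ (P ∪ Q)
6 ∉ P and 6 ∈ (((R Δ P)' Δ Q) \ (P ∪ Q)), so 6 ∉ P \ (((R Δ P)' Δ Q) \ (P ∪ Q))
6 ∉ P and 6 ∉ Q, so 6 ∉ P ∪ Q
6 ∉ (P \ (((R Δ P)' Δ Q) \ (P ∪ Q))) and 6 ∉ (P ∪ Q), so 6 ∉ (P \ (((R Δ P)' Δ Q) \ (P ∪ Q))) Δ (P ∪ Q)

No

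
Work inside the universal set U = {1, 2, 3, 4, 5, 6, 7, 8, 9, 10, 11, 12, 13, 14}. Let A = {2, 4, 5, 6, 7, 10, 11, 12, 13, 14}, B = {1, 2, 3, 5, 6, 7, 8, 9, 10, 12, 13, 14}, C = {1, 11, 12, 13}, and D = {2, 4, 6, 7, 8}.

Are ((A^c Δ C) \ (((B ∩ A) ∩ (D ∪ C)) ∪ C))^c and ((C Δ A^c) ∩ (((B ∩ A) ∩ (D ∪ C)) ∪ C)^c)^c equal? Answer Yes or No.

Yes

A^c = {1, 3, 8, 9}
A^c Δ C = {3, 8, 9, 11, 12, 13}
B ∩ A = {2, 5, 6, 7, 10, 12, 13, 14}
D ∪ C = {1, 2, 4, 6, 7, 8, 11, 12, 13}
(B ∩ A) ∩ (D ∪ C) = {2, 6, 7, 12, 13}
((B ∩ A) ∩ (D ∪ C)) ∪ C = {1, 2, 6, 7, 11, 12, 13}
(A^c Δ C) \ (((B ∩ A) ∩ (D ∪ C)) ∪ C) = {3, 8, 9}
((A^c Δ C) \ (((B ∩ A) ∩ (D ∪ C)) ∪ C))^c = {1, 2, 4, 5, 6, 7, 10, 11, 12, 13, 14}
C Δ A^c = {3, 8, 9, 11, 12, 13}
(((B ∩ A) ∩ (D ∪ C)) ∪ C)^c = {3, 4, 5, 8, 9, 10, 14}
(C Δ A^c) ∩ (((B ∩ A) ∩ (D ∪ C)) ∪ C)^c = {3, 8, 9}
((C Δ A^c) ∩ (((B ∩ A) ∩ (D ∪ C)) ∪ C)^c)^c = {1, 2, 4, 5, 6, 7, 10, 11, 12, 13, 14}
Both equal {1, 2, 4, 5, 6, 7, 10, 11, 12, 13, 14}, so ((A^c Δ C) \ (((B ∩ A) ∩ (D ∪ C)) ∪ C))^c = ((C Δ A^c) ∩ (((B ∩ A) ∩ (D ∪ C)) ∪ C)^c)^c.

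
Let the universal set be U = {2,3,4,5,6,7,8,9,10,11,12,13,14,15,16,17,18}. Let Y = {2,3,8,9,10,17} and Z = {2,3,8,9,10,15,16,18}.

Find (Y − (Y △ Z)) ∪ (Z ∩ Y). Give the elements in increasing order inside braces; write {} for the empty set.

{2,3,8,9,10}

Y △ Z = {15,16,17,18}
Y − (Y △ Z) = {2,3,8,9,10}
Z ∩ Y = {2,3,8,9,10}
(Y − (Y △ Z)) ∪ (Z ∩ Y) = {2,3,8,9,10}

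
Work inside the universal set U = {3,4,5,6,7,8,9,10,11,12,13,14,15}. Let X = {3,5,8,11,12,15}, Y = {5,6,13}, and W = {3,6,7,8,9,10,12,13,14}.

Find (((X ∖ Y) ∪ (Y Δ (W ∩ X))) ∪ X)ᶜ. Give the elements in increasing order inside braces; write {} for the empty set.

{4,7,9,10,14}

X ∖ Y = {3,8,11,12,15}
W ∩ X = {3,8,12}
Y Δ (W ∩ X) = {3,5,6,8,12,13}
(X ∖ Y) ∪ (Y Δ (W ∩ X)) = {3,5,6,8,11,12,13,15}
((X ∖ Y) ∪ (Y Δ (W ∩ X))) ∪ X = {3,5,6,8,11,12,13,15}
(((X ∖ Y) ∪ (Y Δ (W ∩ X))) ∪ X)ᶜ = {4,7,9,10,14}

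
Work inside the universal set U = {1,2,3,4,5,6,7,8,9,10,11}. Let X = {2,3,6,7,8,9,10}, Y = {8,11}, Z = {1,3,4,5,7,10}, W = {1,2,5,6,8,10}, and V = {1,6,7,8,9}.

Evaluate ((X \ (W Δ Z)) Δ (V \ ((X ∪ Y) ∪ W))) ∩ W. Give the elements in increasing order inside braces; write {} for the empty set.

{10}

W Δ Z = {2,3,4,6,7,8}
X \ (W Δ Z) = {9,10}
X ∪ Y = {2,3,6,7,8,9,10,11}
(X ∪ Y) ∪ W = {1,2,3,5,6,7,8,9,10,11}
V \ ((X ∪ Y) ∪ W) = {}
(X \ (W Δ Z)) Δ (V \ ((X ∪ Y) ∪ W)) = {9,10}
((X \ (W Δ Z)) Δ (V \ ((X ∪ Y) ∪ W))) ∩ W = {10}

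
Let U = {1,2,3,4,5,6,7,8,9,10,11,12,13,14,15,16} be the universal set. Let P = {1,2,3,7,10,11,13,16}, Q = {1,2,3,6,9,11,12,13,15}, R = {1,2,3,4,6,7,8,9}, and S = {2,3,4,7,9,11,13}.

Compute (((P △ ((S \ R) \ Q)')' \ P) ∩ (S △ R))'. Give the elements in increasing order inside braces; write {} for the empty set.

S \ R = {11,13}
(S \ R) \ Q = {}
((S \ R) \ Q)' = {1,2,3,4,5,6,7,8,9,10,11,12,13,14,15,16}
P △ ((S \ R) \ Q)' = {4,5,6,8,9,12,14,15}
(P △ ((S \ R) \ Q)')' = {1,2,3,7,10,11,13,16}
(P △ ((S \ R) \ Q)')' \ P = {}
S △ R = {1,6,8,11,13}
((P △ ((S \ R) \ Q)')' \ P) ∩ (S △ R) = {}
(((P △ ((S \ R) \ Q)')' \ P) ∩ (S △ R))' = {1,2,3,4,5,6,7,8,9,10,11,12,13,14,15,16}

{1,2,3,4,5,6,7,8,9,10,11,12,13,14,15,16}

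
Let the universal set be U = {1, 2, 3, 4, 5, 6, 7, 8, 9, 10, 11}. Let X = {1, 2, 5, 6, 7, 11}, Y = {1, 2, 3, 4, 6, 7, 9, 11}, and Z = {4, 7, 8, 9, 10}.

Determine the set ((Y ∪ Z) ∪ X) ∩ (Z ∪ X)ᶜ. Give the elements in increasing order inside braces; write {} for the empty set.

Y ∪ Z = {1, 2, 3, 4, 6, 7, 8, 9, 10, 11}
(Y ∪ Z) ∪ X = {1, 2, 3, 4, 5, 6, 7, 8, 9, 10, 11}
Z ∪ X = {1, 2, 4, 5, 6, 7, 8, 9, 10, 11}
(Z ∪ X)ᶜ = {3}
((Y ∪ Z) ∪ X) ∩ (Z ∪ X)ᶜ = {3}

{3}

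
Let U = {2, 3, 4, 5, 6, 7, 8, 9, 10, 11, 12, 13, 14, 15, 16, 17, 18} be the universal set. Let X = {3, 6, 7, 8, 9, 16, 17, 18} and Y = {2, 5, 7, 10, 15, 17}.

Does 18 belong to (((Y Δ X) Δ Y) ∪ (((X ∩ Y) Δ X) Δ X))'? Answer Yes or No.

No

18 ∉ Y and 18 ∈ X, so 18 ∈ Y Δ X
18 ∈ (Y Δ X) and 18 ∉ Y, so 18 ∈ (Y Δ X) Δ Y
18 ∈ X and 18 ∉ Y, so 18 ∉ X ∩ Y
18 ∉ (X ∩ Y) and 18 ∈ X, so 18 ∈ (X ∩ Y) Δ X
18 ∈ ((X ∩ Y) Δ X) and 18 ∈ X, so 18 ∉ ((X ∩ Y) Δ X) Δ X
18 ∈ ((Y Δ X) Δ Y) and 18 ∉ (((X ∩ Y) Δ X) Δ X), so 18 ∈ ((Y Δ X) Δ Y) ∪ (((X ∩ Y) Δ X) Δ X)
18 ∉ (((Y Δ X) Δ Y) ∪ (((X ∩ Y) Δ X) Δ X))' since 18 ∈ (((Y Δ X) Δ Y) ∪ (((X ∩ Y) Δ X) Δ X))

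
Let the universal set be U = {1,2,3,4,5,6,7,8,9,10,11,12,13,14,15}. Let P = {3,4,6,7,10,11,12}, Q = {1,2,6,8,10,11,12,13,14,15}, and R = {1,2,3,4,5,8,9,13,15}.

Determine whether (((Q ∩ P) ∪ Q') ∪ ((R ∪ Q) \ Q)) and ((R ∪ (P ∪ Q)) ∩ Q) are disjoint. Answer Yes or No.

No

Q ∩ P = {6,10,11,12}
Q' = {3,4,5,7,9}
(Q ∩ P) ∪ Q' = {3,4,5,6,7,9,10,11,12}
R ∪ Q = {1,2,3,4,5,6,8,9,10,11,12,13,14,15}
(R ∪ Q) \ Q = {3,4,5,9}
((Q ∩ P) ∪ Q') ∪ ((R ∪ Q) \ Q) = {3,4,5,6,7,9,10,11,12}
P ∪ Q = {1,2,3,4,6,7,8,10,11,12,13,14,15}
R ∪ (P ∪ Q) = {1,2,3,4,5,6,7,8,9,10,11,12,13,14,15}
(R ∪ (P ∪ Q)) ∩ Q = {1,2,6,8,10,11,12,13,14,15}
6 lies in both, so they are not disjoint.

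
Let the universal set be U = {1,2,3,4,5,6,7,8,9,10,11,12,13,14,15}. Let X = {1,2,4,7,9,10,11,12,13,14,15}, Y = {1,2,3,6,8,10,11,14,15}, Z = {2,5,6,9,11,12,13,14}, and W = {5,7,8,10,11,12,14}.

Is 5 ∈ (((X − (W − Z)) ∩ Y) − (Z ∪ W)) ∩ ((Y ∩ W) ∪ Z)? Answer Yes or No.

5 ∈ W and 5 ∈ Z, so 5 ∉ W − Z
5 ∉ X and 5 ∉ (W − Z), so 5 ∉ X − (W − Z)
5 ∉ (X − (W − Z)) and 5 ∉ Y, so 5 ∉ (X − (W − Z)) ∩ Y
5 ∈ Z and 5 ∈ W, so 5 ∈ Z ∪ W
5 ∉ ((X − (W − Z)) ∩ Y) and 5 ∈ (Z ∪ W), so 5 ∉ ((X − (W − Z)) ∩ Y) − (Z ∪ W)
5 ∉ Y and 5 ∈ W, so 5 ∉ Y ∩ W
5 ∉ (Y ∩ W) and 5 ∈ Z, so 5 ∈ (Y ∩ W) ∪ Z
5 ∉ (((X − (W − Z)) ∩ Y) − (Z ∪ W)) and 5 ∈ ((Y ∩ W) ∪ Z), so 5 ∉ (((X − (W − Z)) ∩ Y) − (Z ∪ W)) ∩ ((Y ∩ W) ∪ Z)

No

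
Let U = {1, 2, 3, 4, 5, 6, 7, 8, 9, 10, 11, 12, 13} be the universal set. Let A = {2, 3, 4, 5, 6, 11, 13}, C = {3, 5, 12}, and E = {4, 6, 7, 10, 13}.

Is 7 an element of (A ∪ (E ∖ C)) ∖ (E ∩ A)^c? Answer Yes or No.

7 ∈ E and 7 ∉ C, so 7 ∈ E ∖ C
7 ∉ A and 7 ∈ (E ∖ C), so 7 ∈ A ∪ (E ∖ C)
7 ∈ E and 7 ∉ A, so 7 ∉ E ∩ A
7 ∈ (E ∩ A)^c since 7 ∉ (E ∩ A)
7 ∈ (A ∪ (E ∖ C)) and 7 ∈ (E ∩ A)^c, so 7 ∉ (A ∪ (E ∖ C)) ∖ (E ∩ A)^c

No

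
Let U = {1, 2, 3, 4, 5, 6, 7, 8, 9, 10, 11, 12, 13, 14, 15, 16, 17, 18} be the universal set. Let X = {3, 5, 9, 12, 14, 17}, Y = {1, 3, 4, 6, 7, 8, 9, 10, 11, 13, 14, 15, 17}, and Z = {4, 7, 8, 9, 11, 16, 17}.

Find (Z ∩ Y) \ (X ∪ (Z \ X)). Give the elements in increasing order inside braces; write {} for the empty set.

{}

Z ∩ Y = {4, 7, 8, 9, 11, 17}
Z \ X = {4, 7, 8, 11, 16}
X ∪ (Z \ X) = {3, 4, 5, 7, 8, 9, 11, 12, 14, 16, 17}
(Z ∩ Y) \ (X ∪ (Z \ X)) = {}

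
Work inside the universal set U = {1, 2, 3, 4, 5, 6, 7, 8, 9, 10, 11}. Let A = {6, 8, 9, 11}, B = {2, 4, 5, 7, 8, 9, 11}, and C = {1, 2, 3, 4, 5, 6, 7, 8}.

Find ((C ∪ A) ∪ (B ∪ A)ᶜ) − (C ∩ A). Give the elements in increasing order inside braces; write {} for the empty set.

{1, 2, 3, 4, 5, 7, 9, 10, 11}

C ∪ A = {1, 2, 3, 4, 5, 6, 7, 8, 9, 11}
B ∪ A = {2, 4, 5, 6, 7, 8, 9, 11}
(B ∪ A)ᶜ = {1, 3, 10}
(C ∪ A) ∪ (B ∪ A)ᶜ = {1, 2, 3, 4, 5, 6, 7, 8, 9, 10, 11}
C ∩ A = {6, 8}
((C ∪ A) ∪ (B ∪ A)ᶜ) − (C ∩ A) = {1, 2, 3, 4, 5, 7, 9, 10, 11}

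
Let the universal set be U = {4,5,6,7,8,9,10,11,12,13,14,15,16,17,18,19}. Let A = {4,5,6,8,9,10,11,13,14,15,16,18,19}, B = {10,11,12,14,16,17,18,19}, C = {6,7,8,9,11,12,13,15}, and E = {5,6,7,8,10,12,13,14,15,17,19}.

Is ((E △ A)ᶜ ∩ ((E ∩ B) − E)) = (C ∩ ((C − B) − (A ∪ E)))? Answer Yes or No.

Yes

E △ A = {4,7,9,11,12,16,17,18}
(E △ A)ᶜ = {5,6,8,10,13,14,15,19}
E ∩ B = {10,12,14,17,19}
(E ∩ B) − E = {}
(E △ A)ᶜ ∩ ((E ∩ B) − E) = {}
C − B = {6,7,8,9,13,15}
A ∪ E = {4,5,6,7,8,9,10,11,12,13,14,15,16,17,18,19}
(C − B) − (A ∪ E) = {}
C ∩ ((C − B) − (A ∪ E)) = {}
Both equal {}, so (E △ A)ᶜ ∩ ((E ∩ B) − E) = C ∩ ((C − B) − (A ∪ E)).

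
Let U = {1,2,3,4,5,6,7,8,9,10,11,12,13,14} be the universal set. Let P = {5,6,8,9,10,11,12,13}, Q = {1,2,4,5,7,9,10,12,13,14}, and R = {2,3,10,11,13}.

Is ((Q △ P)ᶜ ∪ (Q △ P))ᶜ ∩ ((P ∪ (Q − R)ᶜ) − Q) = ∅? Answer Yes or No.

Yes

Q △ P = {1,2,4,6,7,8,11,14}
(Q △ P)ᶜ = {3,5,9,10,12,13}
(Q △ P)ᶜ ∪ (Q △ P) = {1,2,3,4,5,6,7,8,9,10,11,12,13,14}
((Q △ P)ᶜ ∪ (Q △ P))ᶜ = {}
Q − R = {1,4,5,7,9,12,14}
(Q − R)ᶜ = {2,3,6,8,10,11,13}
P ∪ (Q − R)ᶜ = {2,3,5,6,8,9,10,11,12,13}
(P ∪ (Q − R)ᶜ) − Q = {3,6,8,11}
{} and {3,6,8,11} share no elements.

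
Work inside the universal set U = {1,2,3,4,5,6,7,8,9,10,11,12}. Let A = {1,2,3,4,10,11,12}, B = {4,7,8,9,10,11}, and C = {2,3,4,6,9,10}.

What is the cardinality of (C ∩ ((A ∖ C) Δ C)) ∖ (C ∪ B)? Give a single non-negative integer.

0

A ∖ C = {1,11,12}
(A ∖ C) Δ C = {1,2,3,4,6,9,10,11,12}
C ∩ ((A ∖ C) Δ C) = {2,3,4,6,9,10}
C ∪ B = {2,3,4,6,7,8,9,10,11}
(C ∩ ((A ∖ C) Δ C)) ∖ (C ∪ B) = {}
|(C ∩ ((A ∖ C) Δ C)) ∖ (C ∪ B)| = 0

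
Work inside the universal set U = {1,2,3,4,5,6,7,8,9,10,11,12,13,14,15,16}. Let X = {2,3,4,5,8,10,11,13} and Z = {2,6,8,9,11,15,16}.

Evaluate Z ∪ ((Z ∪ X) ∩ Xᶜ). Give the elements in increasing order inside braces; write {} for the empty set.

{2,6,8,9,11,15,16}

Z ∪ X = {2,3,4,5,6,8,9,10,11,13,15,16}
Xᶜ = {1,6,7,9,12,14,15,16}
(Z ∪ X) ∩ Xᶜ = {6,9,15,16}
Z ∪ ((Z ∪ X) ∩ Xᶜ) = {2,6,8,9,11,15,16}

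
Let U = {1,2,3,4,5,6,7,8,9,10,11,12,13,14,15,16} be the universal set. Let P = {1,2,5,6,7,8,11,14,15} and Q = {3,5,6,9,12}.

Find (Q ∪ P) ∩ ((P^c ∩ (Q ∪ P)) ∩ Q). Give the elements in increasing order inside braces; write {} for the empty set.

Q ∪ P = {1,2,3,5,6,7,8,9,11,12,14,15}
P^c = {3,4,9,10,12,13,16}
P^c ∩ (Q ∪ P) = {3,9,12}
(P^c ∩ (Q ∪ P)) ∩ Q = {3,9,12}
(Q ∪ P) ∩ ((P^c ∩ (Q ∪ P)) ∩ Q) = {3,9,12}

{3,9,12}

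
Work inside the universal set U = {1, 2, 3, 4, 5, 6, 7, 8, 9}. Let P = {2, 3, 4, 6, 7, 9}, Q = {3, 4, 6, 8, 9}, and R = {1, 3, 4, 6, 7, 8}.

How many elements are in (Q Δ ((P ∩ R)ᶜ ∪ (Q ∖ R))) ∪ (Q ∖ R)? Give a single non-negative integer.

7

P ∩ R = {3, 4, 6, 7}
(P ∩ R)ᶜ = {1, 2, 5, 8, 9}
Q ∖ R = {9}
(P ∩ R)ᶜ ∪ (Q ∖ R) = {1, 2, 5, 8, 9}
Q Δ ((P ∩ R)ᶜ ∪ (Q ∖ R)) = {1, 2, 3, 4, 5, 6}
(Q Δ ((P ∩ R)ᶜ ∪ (Q ∖ R))) ∪ (Q ∖ R) = {1, 2, 3, 4, 5, 6, 9}
|(Q Δ ((P ∩ R)ᶜ ∪ (Q ∖ R))) ∪ (Q ∖ R)| = 7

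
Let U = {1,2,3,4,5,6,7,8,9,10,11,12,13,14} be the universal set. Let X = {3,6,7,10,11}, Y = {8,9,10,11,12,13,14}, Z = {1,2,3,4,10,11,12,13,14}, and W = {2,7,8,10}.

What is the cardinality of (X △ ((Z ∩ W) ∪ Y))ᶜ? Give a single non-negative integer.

5

Z ∩ W = {2,10}
(Z ∩ W) ∪ Y = {2,8,9,10,11,12,13,14}
X △ ((Z ∩ W) ∪ Y) = {2,3,6,7,8,9,12,13,14}
(X △ ((Z ∩ W) ∪ Y))ᶜ = {1,4,5,10,11}
|(X △ ((Z ∩ W) ∪ Y))ᶜ| = 5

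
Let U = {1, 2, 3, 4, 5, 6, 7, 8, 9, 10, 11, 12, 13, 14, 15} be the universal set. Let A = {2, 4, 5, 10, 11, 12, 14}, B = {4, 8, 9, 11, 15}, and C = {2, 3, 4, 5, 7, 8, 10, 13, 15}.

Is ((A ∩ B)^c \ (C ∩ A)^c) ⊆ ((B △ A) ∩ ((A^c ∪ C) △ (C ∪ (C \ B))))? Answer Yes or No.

A ∩ B = {4, 11}
(A ∩ B)^c = {1, 2, 3, 5, 6, 7, 8, 9, 10, 12, 13, 14, 15}
C ∩ A = {2, 4, 5, 10}
(C ∩ A)^c = {1, 3, 6, 7, 8, 9, 11, 12, 13, 14, 15}
(A ∩ B)^c \ (C ∩ A)^c = {2, 5, 10}
B △ A = {2, 5, 8, 9, 10, 12, 14, 15}
A^c = {1, 3, 6, 7, 8, 9, 13, 15}
A^c ∪ C = {1, 2, 3, 4, 5, 6, 7, 8, 9, 10, 13, 15}
C \ B = {2, 3, 5, 7, 10, 13}
C ∪ (C \ B) = {2, 3, 4, 5, 7, 8, 10, 13, 15}
(A^c ∪ C) △ (C ∪ (C \ B)) = {1, 6, 9}
(B △ A) ∩ ((A^c ∪ C) △ (C ∪ (C \ B))) = {9}
2 ∈ (A ∩ B)^c \ (C ∩ A)^c but 2 ∉ (B △ A) ∩ ((A^c ∪ C) △ (C ∪ (C \ B))), so the inclusion fails.

No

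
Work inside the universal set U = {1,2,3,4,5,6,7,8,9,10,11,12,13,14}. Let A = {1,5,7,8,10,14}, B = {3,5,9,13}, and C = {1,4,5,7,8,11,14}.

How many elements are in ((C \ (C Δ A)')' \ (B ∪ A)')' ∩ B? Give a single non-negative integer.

C Δ A = {4,10,11}
(C Δ A)' = {1,2,3,5,6,7,8,9,12,13,14}
C \ (C Δ A)' = {4,11}
(C \ (C Δ A)')' = {1,2,3,5,6,7,8,9,10,12,13,14}
B ∪ A = {1,3,5,7,8,9,10,13,14}
(B ∪ A)' = {2,4,6,11,12}
(C \ (C Δ A)')' \ (B ∪ A)' = {1,3,5,7,8,9,10,13,14}
((C \ (C Δ A)')' \ (B ∪ A)')' = {2,4,6,11,12}
((C \ (C Δ A)')' \ (B ∪ A)')' ∩ B = {}
|((C \ (C Δ A)')' \ (B ∪ A)')' ∩ B| = 0

0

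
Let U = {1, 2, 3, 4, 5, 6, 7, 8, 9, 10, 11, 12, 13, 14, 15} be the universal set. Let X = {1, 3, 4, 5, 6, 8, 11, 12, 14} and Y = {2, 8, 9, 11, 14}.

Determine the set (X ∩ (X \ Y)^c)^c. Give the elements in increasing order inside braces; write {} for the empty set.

{1, 2, 3, 4, 5, 6, 7, 9, 10, 12, 13, 15}

X \ Y = {1, 3, 4, 5, 6, 12}
(X \ Y)^c = {2, 7, 8, 9, 10, 11, 13, 14, 15}
X ∩ (X \ Y)^c = {8, 11, 14}
(X ∩ (X \ Y)^c)^c = {1, 2, 3, 4, 5, 6, 7, 9, 10, 12, 13, 15}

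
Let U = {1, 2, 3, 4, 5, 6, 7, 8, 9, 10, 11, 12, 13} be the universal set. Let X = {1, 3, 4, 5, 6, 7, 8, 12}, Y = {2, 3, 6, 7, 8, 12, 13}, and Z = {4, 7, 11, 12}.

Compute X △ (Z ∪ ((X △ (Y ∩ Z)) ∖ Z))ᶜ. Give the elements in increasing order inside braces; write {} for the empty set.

{1, 2, 3, 4, 5, 6, 7, 8, 9, 10, 12, 13}

Y ∩ Z = {7, 12}
X △ (Y ∩ Z) = {1, 3, 4, 5, 6, 8}
(X △ (Y ∩ Z)) ∖ Z = {1, 3, 5, 6, 8}
Z ∪ ((X △ (Y ∩ Z)) ∖ Z) = {1, 3, 4, 5, 6, 7, 8, 11, 12}
(Z ∪ ((X △ (Y ∩ Z)) ∖ Z))ᶜ = {2, 9, 10, 13}
X △ (Z ∪ ((X △ (Y ∩ Z)) ∖ Z))ᶜ = {1, 2, 3, 4, 5, 6, 7, 8, 9, 10, 12, 13}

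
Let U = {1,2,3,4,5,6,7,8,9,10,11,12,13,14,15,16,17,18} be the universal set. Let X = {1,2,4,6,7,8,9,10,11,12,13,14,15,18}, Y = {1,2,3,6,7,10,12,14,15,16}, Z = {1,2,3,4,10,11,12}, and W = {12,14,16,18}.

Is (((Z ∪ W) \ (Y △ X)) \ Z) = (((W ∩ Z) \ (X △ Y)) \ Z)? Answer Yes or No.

Z ∪ W = {1,2,3,4,10,11,12,14,16,18}
Y △ X = {3,4,8,9,11,13,16,18}
(Z ∪ W) \ (Y △ X) = {1,2,10,12,14}
((Z ∪ W) \ (Y △ X)) \ Z = {14}
W ∩ Z = {12}
X △ Y = {3,4,8,9,11,13,16,18}
(W ∩ Z) \ (X △ Y) = {12}
((W ∩ Z) \ (X △ Y)) \ Z = {}
14 ∈ ((Z ∪ W) \ (Y △ X)) \ Z but 14 ∉ ((W ∩ Z) \ (X △ Y)) \ Z, so they differ.

No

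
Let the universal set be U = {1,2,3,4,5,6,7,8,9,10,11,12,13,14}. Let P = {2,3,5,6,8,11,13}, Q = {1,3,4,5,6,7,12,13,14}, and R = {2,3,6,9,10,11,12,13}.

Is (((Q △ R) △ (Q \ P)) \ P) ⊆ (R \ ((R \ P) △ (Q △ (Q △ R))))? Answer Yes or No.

Yes

Q △ R = {1,2,4,5,7,9,10,11,14}
Q \ P = {1,4,7,12,14}
(Q △ R) △ (Q \ P) = {2,5,9,10,11,12}
((Q △ R) △ (Q \ P)) \ P = {9,10,12}
R \ P = {9,10,12}
Q △ (Q △ R) = {2,3,6,9,10,11,12,13}
(R \ P) △ (Q △ (Q △ R)) = {2,3,6,11,13}
R \ ((R \ P) △ (Q △ (Q △ R))) = {9,10,12}
Every element of {9,10,12} is in {9,10,12}, so ((Q △ R) △ (Q \ P)) \ P ⊆ R \ ((R \ P) △ (Q △ (Q △ R))).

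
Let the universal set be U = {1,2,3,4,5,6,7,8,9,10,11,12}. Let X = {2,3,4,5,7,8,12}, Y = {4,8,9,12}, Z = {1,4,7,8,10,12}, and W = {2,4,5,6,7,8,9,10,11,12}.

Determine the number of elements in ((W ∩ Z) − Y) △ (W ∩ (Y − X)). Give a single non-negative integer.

3

W ∩ Z = {4,7,8,10,12}
(W ∩ Z) − Y = {7,10}
Y − X = {9}
W ∩ (Y − X) = {9}
((W ∩ Z) − Y) △ (W ∩ (Y − X)) = {7,9,10}
|((W ∩ Z) − Y) △ (W ∩ (Y − X))| = 3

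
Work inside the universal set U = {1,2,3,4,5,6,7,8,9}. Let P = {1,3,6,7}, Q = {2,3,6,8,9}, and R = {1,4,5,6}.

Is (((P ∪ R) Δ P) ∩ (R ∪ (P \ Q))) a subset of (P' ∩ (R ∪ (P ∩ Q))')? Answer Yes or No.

P ∪ R = {1,3,4,5,6,7}
(P ∪ R) Δ P = {4,5}
P \ Q = {1,7}
R ∪ (P \ Q) = {1,4,5,6,7}
((P ∪ R) Δ P) ∩ (R ∪ (P \ Q)) = {4,5}
P' = {2,4,5,8,9}
P ∩ Q = {3,6}
R ∪ (P ∩ Q) = {1,3,4,5,6}
(R ∪ (P ∩ Q))' = {2,7,8,9}
P' ∩ (R ∪ (P ∩ Q))' = {2,8,9}
4 ∈ ((P ∪ R) Δ P) ∩ (R ∪ (P \ Q)) but 4 ∉ P' ∩ (R ∪ (P ∩ Q))', so the inclusion fails.

No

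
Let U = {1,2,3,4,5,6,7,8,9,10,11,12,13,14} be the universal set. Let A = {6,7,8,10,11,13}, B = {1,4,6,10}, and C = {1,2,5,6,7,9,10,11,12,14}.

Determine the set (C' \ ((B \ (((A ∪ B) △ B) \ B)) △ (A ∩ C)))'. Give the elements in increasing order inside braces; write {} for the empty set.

{1,2,4,5,6,7,9,10,11,12,14}

C' = {3,4,8,13}
A ∪ B = {1,4,6,7,8,10,11,13}
(A ∪ B) △ B = {7,8,11,13}
((A ∪ B) △ B) \ B = {7,8,11,13}
B \ (((A ∪ B) △ B) \ B) = {1,4,6,10}
A ∩ C = {6,7,10,11}
(B \ (((A ∪ B) △ B) \ B)) △ (A ∩ C) = {1,4,7,11}
C' \ ((B \ (((A ∪ B) △ B) \ B)) △ (A ∩ C)) = {3,8,13}
(C' \ ((B \ (((A ∪ B) △ B) \ B)) △ (A ∩ C)))' = {1,2,4,5,6,7,9,10,11,12,14}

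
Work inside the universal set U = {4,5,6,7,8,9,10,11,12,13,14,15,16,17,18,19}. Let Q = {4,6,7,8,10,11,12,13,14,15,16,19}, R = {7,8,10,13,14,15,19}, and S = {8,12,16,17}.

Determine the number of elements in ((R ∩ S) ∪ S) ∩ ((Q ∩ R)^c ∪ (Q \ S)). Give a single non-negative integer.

3

R ∩ S = {8}
(R ∩ S) ∪ S = {8,12,16,17}
Q ∩ R = {7,8,10,13,14,15,19}
(Q ∩ R)^c = {4,5,6,9,11,12,16,17,18}
Q \ S = {4,6,7,10,11,13,14,15,19}
(Q ∩ R)^c ∪ (Q \ S) = {4,5,6,7,9,10,11,12,13,14,15,16,17,18,19}
((R ∩ S) ∪ S) ∩ ((Q ∩ R)^c ∪ (Q \ S)) = {12,16,17}
|((R ∩ S) ∪ S) ∩ ((Q ∩ R)^c ∪ (Q \ S))| = 3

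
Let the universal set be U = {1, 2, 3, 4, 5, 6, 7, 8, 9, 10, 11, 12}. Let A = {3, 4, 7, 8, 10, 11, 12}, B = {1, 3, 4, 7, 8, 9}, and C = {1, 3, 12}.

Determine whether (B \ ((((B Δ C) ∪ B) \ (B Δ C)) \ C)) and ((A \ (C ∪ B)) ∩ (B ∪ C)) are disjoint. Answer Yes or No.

Yes

B Δ C = {4, 7, 8, 9, 12}
(B Δ C) ∪ B = {1, 3, 4, 7, 8, 9, 12}
((B Δ C) ∪ B) \ (B Δ C) = {1, 3}
(((B Δ C) ∪ B) \ (B Δ C)) \ C = {}
B \ ((((B Δ C) ∪ B) \ (B Δ C)) \ C) = {1, 3, 4, 7, 8, 9}
C ∪ B = {1, 3, 4, 7, 8, 9, 12}
A \ (C ∪ B) = {10, 11}
B ∪ C = {1, 3, 4, 7, 8, 9, 12}
(A \ (C ∪ B)) ∩ (B ∪ C) = {}
{1, 3, 4, 7, 8, 9} and {} share no elements.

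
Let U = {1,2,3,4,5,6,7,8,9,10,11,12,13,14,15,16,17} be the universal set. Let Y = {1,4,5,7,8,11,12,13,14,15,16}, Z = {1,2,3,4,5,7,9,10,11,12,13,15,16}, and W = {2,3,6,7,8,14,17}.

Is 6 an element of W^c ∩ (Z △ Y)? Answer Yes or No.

No

6 ∈ W, so 6 ∉ W^c
6 ∉ Z and 6 ∉ Y, so 6 ∉ Z △ Y
6 ∉ W^c and 6 ∉ (Z △ Y), so 6 ∉ W^c ∩ (Z △ Y)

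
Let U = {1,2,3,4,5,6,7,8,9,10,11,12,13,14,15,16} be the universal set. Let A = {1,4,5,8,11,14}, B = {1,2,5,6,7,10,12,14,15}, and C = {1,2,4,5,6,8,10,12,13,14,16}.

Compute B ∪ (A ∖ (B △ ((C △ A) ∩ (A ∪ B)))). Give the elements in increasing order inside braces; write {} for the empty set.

C △ A = {2,6,10,11,12,13,16}
A ∪ B = {1,2,4,5,6,7,8,10,11,12,14,15}
(C △ A) ∩ (A ∪ B) = {2,6,10,11,12}
B △ ((C △ A) ∩ (A ∪ B)) = {1,5,7,11,14,15}
A ∖ (B △ ((C △ A) ∩ (A ∪ B))) = {4,8}
B ∪ (A ∖ (B △ ((C △ A) ∩ (A ∪ B)))) = {1,2,4,5,6,7,8,10,12,14,15}

{1,2,4,5,6,7,8,10,12,14,15}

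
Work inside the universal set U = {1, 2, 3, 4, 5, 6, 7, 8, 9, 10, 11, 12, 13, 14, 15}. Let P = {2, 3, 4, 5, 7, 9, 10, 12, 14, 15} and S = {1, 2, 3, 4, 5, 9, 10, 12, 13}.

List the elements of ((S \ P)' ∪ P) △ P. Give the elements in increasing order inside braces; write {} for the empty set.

{6, 8, 11}

S \ P = {1, 13}
(S \ P)' = {2, 3, 4, 5, 6, 7, 8, 9, 10, 11, 12, 14, 15}
(S \ P)' ∪ P = {2, 3, 4, 5, 6, 7, 8, 9, 10, 11, 12, 14, 15}
((S \ P)' ∪ P) △ P = {6, 8, 11}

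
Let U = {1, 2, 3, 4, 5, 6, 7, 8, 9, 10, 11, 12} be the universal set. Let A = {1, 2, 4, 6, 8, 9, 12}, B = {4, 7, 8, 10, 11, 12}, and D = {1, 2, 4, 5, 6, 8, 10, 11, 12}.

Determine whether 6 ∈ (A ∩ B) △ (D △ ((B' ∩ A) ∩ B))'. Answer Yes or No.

No

6 ∈ A and 6 ∉ B, so 6 ∉ A ∩ B
6 ∉ B, so 6 ∈ B'
6 ∈ B' and 6 ∈ A, so 6 ∈ B' ∩ A
6 ∈ (B' ∩ A) and 6 ∉ B, so 6 ∉ (B' ∩ A) ∩ B
6 ∈ D and 6 ∉ ((B' ∩ A) ∩ B), so 6 ∈ D △ ((B' ∩ A) ∩ B)
6 ∉ (D △ ((B' ∩ A) ∩ B))' since 6 ∈ (D △ ((B' ∩ A) ∩ B))
6 ∉ (A ∩ B) and 6 ∉ (D △ ((B' ∩ A) ∩ B))', so 6 ∉ (A ∩ B) △ (D △ ((B' ∩ A) ∩ B))'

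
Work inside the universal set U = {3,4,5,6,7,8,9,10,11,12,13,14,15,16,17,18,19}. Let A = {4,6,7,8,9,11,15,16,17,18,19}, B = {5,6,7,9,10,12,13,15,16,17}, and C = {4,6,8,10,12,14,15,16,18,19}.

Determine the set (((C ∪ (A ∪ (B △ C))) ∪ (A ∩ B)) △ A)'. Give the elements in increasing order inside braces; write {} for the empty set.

{3,4,6,7,8,9,11,15,16,17,18,19}

B △ C = {4,5,7,8,9,13,14,17,18,19}
A ∪ (B △ C) = {4,5,6,7,8,9,11,13,14,15,16,17,18,19}
C ∪ (A ∪ (B △ C)) = {4,5,6,7,8,9,10,11,12,13,14,15,16,17,18,19}
A ∩ B = {6,7,9,15,16,17}
(C ∪ (A ∪ (B △ C))) ∪ (A ∩ B) = {4,5,6,7,8,9,10,11,12,13,14,15,16,17,18,19}
((C ∪ (A ∪ (B △ C))) ∪ (A ∩ B)) △ A = {5,10,12,13,14}
(((C ∪ (A ∪ (B △ C))) ∪ (A ∩ B)) △ A)' = {3,4,6,7,8,9,11,15,16,17,18,19}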